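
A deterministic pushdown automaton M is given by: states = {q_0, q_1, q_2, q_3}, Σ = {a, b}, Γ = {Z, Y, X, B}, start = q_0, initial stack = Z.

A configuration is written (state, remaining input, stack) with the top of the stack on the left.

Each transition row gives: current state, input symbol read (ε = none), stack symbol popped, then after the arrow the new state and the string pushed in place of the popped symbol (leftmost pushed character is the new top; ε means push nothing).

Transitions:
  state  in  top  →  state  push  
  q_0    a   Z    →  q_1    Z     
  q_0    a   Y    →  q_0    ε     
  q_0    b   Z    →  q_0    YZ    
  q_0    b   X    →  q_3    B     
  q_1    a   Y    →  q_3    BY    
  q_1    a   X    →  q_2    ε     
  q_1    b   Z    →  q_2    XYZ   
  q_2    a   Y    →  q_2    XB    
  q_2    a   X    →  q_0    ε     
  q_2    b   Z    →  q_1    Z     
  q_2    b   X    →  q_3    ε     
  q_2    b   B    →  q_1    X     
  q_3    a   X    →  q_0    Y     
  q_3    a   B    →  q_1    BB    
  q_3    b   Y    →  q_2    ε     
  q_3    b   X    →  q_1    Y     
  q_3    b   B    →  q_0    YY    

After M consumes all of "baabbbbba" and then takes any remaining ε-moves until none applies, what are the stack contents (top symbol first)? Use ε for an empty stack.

(q_0, baabbbbba, Z)
  read b, top Z: go to q_0, push YZ → (q_0, aabbbbba, YZ)
  read a, top Y: go to q_0, push ε → (q_0, abbbbba, Z)
  read a, top Z: go to q_1, push Z → (q_1, bbbbba, Z)
  read b, top Z: go to q_2, push XYZ → (q_2, bbbba, XYZ)
  read b, top X: go to q_3, push ε → (q_3, bbba, YZ)
  read b, top Y: go to q_2, push ε → (q_2, bba, Z)
  read b, top Z: go to q_1, push Z → (q_1, ba, Z)
  read b, top Z: go to q_2, push XYZ → (q_2, a, XYZ)
  read a, top X: go to q_0, push ε → (q_0, ε, YZ)
All input consumed in state q_0 with stack YZ.

YZ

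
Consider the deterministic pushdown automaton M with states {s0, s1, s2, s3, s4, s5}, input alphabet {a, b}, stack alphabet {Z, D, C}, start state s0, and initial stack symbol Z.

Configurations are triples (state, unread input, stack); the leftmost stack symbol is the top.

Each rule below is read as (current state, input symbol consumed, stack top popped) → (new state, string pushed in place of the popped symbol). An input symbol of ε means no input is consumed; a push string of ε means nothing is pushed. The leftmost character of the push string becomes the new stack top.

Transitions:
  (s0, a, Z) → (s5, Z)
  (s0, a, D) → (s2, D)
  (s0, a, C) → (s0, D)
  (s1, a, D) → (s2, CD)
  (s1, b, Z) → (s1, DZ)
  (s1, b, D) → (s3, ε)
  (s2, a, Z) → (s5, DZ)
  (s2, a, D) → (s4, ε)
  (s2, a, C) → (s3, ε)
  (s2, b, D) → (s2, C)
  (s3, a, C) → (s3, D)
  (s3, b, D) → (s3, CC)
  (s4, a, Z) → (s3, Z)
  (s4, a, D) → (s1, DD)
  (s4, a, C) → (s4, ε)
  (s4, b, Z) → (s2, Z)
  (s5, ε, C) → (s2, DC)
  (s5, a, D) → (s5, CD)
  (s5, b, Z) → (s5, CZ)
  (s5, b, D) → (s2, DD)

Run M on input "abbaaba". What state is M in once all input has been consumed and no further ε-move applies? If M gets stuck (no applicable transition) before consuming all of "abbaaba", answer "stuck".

(s0, abbaaba, Z)
  read a, top Z: go to s5, push Z → (s5, bbaaba, Z)
  read b, top Z: go to s5, push CZ → (s5, baaba, CZ)
  ε-move, top C: go to s2, push DC → (s2, baaba, DCZ)
  read b, top D: go to s2, push C → (s2, aaba, CCZ)
  read a, top C: go to s3, push ε → (s3, aba, CZ)
  read a, top C: go to s3, push D → (s3, ba, DZ)
  read b, top D: go to s3, push CC → (s3, a, CCZ)
  read a, top C: go to s3, push D → (s3, ε, DCZ)
All input consumed; M is in state s3.

s3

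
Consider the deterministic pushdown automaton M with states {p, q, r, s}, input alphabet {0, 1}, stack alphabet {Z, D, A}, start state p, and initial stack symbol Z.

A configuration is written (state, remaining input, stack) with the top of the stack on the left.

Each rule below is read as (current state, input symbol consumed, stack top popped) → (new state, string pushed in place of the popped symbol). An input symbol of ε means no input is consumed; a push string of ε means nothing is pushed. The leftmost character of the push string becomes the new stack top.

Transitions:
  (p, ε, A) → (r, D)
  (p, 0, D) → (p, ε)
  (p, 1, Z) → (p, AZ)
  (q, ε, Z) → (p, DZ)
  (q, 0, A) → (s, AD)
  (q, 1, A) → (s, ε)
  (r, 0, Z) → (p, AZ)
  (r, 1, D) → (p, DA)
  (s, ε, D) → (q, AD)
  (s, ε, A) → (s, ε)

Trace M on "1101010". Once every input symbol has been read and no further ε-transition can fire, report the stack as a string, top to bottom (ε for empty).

(p, 1101010, Z)
  read 1, top Z: go to p, push AZ → (p, 101010, AZ)
  ε-move, top A: go to r, push D → (r, 101010, DZ)
  read 1, top D: go to p, push DA → (p, 01010, DAZ)
  read 0, top D: go to p, push ε → (p, 1010, AZ)
  ε-move, top A: go to r, push D → (r, 1010, DZ)
  read 1, top D: go to p, push DA → (p, 010, DAZ)
  read 0, top D: go to p, push ε → (p, 10, AZ)
  ε-move, top A: go to r, push D → (r, 10, DZ)
  read 1, top D: go to p, push DA → (p, 0, DAZ)
  read 0, top D: go to p, push ε → (p, ε, AZ)
  ε-move, top A: go to r, push D → (r, ε, DZ)
All input consumed in state r with stack DZ.

DZ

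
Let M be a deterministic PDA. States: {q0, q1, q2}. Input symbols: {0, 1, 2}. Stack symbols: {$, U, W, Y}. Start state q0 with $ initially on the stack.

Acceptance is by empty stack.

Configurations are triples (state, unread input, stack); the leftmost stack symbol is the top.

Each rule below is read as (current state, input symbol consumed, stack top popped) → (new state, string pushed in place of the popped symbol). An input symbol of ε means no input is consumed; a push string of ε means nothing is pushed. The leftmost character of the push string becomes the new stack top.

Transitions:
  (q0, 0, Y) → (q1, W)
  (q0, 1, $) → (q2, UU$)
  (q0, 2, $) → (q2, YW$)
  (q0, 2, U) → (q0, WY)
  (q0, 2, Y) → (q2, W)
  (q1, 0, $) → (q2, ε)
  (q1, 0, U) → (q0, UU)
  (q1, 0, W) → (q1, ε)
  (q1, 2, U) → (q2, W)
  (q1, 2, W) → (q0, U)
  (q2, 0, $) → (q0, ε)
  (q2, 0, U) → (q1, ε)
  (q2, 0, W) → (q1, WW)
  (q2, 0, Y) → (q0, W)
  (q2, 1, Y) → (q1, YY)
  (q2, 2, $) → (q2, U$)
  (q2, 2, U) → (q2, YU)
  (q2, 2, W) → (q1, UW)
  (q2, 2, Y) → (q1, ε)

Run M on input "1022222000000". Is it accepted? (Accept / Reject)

Accept

(q0, 1022222000000, $)
  read 1, top $: go to q2, push UU$ → (q2, 022222000000, UU$)
  read 0, top U: go to q1, push ε → (q1, 22222000000, U$)
  read 2, top U: go to q2, push W → (q2, 2222000000, W$)
  read 2, top W: go to q1, push UW → (q1, 222000000, UW$)
  read 2, top U: go to q2, push W → (q2, 22000000, WW$)
  read 2, top W: go to q1, push UW → (q1, 2000000, UWW$)
  read 2, top U: go to q2, push W → (q2, 000000, WWW$)
  read 0, top W: go to q1, push WW → (q1, 00000, WWWW$)
  read 0, top W: go to q1, push ε → (q1, 0000, WWW$)
  read 0, top W: go to q1, push ε → (q1, 000, WW$)
  read 0, top W: go to q1, push ε → (q1, 00, W$)
  read 0, top W: go to q1, push ε → (q1, 0, $)
  read 0, top $: go to q2, push ε → (q2, ε, ε)
All input consumed and the stack is empty.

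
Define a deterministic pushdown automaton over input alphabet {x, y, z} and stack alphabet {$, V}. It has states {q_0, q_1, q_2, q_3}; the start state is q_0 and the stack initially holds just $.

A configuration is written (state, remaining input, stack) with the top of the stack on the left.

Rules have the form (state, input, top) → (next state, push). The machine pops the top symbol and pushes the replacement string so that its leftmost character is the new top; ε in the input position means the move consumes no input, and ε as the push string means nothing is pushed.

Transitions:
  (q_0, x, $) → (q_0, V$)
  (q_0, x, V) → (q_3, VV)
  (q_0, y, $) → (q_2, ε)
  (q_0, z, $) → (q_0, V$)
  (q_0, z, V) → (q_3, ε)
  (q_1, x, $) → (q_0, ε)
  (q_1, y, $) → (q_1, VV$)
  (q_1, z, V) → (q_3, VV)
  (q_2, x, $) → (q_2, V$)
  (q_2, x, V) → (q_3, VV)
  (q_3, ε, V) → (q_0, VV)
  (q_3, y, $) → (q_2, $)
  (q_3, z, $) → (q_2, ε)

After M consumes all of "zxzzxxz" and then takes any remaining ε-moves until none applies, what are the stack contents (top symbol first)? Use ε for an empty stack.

(q_0, zxzzxxz, $) ⊢ (q_0, xzzxxz, V$) ⊢ (q_3, zzxxz, VV$) ⊢ (q_0, zzxxz, VVV$) ⊢ (q_3, zxxz, VV$) ⊢ (q_0, zxxz, VVV$) ⊢ (q_3, xxz, VV$) ⊢ (q_0, xxz, VVV$) ⊢ (q_3, xz, VVVV$) ⊢ (q_0, xz, VVVVV$) ⊢ (q_3, z, VVVVVV$) ⊢ (q_0, z, VVVVVVV$) ⊢ (q_3, ε, VVVVVV$) ⊢ (q_0, ε, VVVVVVV$)
All input consumed in state q_0 with stack VVVVVVV$.

VVVVVVV$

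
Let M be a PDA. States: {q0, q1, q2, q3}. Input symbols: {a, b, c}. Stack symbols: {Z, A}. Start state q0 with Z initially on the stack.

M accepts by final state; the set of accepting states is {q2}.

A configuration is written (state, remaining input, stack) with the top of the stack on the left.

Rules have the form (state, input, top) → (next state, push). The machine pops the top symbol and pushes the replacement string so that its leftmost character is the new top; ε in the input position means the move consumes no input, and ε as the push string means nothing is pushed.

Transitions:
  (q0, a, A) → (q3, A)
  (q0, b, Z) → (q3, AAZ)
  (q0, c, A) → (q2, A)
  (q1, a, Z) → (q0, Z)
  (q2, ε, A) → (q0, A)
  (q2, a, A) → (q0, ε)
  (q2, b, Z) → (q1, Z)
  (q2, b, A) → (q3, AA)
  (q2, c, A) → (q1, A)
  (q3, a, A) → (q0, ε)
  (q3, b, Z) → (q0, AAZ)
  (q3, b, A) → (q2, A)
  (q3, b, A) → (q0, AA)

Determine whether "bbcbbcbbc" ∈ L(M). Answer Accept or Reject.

Accept

One accepting computation: (q0, bbcbbcbbc, Z) ⊢ (q3, bcbbcbbc, AAZ) ⊢ (q0, cbbcbbc, AAAZ) ⊢ (q2, bbcbbc, AAAZ) ⊢ (q3, bcbbc, AAAAZ) ⊢ (q0, cbbc, AAAAAZ) ⊢ (q2, bbc, AAAAAZ) ⊢ (q3, bc, AAAAAAZ) ⊢ (q0, c, AAAAAAAZ) ⊢ (q2, ε, AAAAAAAZ)
All input consumed and state q2 ∈ F.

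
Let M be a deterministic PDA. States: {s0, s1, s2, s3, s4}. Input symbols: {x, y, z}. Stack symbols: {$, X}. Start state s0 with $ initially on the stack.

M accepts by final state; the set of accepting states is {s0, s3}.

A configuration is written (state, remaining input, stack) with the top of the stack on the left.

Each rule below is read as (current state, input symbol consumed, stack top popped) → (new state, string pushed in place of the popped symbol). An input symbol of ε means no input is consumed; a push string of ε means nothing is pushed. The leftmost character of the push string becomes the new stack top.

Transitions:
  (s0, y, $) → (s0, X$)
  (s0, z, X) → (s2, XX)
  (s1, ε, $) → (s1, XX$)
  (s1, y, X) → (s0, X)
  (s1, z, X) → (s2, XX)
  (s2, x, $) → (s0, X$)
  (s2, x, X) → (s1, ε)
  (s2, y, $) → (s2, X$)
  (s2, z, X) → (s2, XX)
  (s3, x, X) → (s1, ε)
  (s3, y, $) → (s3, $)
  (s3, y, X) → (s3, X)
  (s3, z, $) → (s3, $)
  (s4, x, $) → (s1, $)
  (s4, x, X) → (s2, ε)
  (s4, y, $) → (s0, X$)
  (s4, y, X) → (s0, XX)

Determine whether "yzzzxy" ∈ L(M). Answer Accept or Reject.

(s0, yzzzxy, $)
  read y, top $: go to s0, push X$ → (s0, zzzxy, X$)
  read z, top X: go to s2, push XX → (s2, zzxy, XX$)
  read z, top X: go to s2, push XX → (s2, zxy, XXX$)
  read z, top X: go to s2, push XX → (s2, xy, XXXX$)
  read x, top X: go to s1, push ε → (s1, y, XXX$)
  read y, top X: go to s0, push X → (s0, ε, XXX$)
All input consumed; state s0 ∈ F.

Accept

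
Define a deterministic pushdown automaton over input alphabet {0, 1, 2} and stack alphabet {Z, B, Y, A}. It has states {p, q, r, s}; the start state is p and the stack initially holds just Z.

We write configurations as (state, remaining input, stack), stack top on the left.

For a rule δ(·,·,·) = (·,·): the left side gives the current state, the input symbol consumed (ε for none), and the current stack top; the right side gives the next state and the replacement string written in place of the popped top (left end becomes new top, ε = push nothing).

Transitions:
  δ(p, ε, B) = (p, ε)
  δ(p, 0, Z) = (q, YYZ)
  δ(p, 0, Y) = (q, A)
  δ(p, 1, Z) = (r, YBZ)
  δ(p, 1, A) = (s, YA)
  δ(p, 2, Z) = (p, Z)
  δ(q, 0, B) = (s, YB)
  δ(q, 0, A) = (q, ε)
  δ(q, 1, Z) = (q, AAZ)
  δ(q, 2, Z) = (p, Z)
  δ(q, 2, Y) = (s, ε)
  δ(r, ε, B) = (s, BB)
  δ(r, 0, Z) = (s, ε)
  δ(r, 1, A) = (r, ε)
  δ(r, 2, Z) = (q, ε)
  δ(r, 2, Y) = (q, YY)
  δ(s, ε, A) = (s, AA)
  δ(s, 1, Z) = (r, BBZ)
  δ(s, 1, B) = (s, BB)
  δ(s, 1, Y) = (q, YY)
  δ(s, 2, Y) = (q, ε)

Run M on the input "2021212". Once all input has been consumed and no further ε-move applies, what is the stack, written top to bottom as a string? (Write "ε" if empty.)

YZ

(p, 2021212, Z) ⊢ (p, 021212, Z) ⊢ (q, 21212, YYZ) ⊢ (s, 1212, YZ) ⊢ (q, 212, YYZ) ⊢ (s, 12, YZ) ⊢ (q, 2, YYZ) ⊢ (s, ε, YZ)
All input consumed in state s with stack YZ.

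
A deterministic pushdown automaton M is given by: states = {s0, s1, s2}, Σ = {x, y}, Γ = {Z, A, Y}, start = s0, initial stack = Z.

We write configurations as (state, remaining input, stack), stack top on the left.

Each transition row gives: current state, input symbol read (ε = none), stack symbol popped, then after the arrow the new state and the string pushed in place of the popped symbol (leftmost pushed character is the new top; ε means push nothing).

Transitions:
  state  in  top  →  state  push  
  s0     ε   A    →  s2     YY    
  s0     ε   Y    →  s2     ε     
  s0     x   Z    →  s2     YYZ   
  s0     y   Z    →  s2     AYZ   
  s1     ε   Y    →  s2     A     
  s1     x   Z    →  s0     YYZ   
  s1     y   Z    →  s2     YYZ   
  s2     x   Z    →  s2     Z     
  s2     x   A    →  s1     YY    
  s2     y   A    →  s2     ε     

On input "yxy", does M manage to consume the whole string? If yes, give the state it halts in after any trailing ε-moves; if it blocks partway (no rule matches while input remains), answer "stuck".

(s0, yxy, Z)
  read y, top Z: go to s2, push AYZ → (s2, xy, AYZ)
  read x, top A: go to s1, push YY → (s1, y, YYYZ)
  ε-move, top Y: go to s2, push A → (s2, y, AYYZ)
  read y, top A: go to s2, push ε → (s2, ε, YYZ)
All input consumed; M is in state s2.

s2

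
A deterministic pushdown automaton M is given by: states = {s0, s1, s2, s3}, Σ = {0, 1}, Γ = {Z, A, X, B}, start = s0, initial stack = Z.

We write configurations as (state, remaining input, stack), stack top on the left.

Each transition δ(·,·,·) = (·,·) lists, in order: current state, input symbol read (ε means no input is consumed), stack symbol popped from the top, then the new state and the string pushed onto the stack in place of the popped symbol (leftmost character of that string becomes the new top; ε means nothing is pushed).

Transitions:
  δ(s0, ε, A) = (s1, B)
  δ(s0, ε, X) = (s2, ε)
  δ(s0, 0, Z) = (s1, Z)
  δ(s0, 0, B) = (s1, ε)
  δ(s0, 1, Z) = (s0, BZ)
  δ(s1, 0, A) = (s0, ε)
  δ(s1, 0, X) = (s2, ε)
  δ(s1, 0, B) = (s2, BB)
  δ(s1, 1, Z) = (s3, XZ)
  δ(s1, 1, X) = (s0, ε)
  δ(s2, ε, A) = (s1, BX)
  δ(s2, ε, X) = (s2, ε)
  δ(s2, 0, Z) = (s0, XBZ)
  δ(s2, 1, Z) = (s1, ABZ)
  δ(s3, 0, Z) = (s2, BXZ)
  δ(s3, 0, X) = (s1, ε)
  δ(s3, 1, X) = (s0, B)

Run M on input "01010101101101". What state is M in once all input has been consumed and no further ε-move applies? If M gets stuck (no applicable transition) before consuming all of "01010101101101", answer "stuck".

s3

(s0, 01010101101101, Z)
  read 0, top Z: go to s1, push Z → (s1, 1010101101101, Z)
  read 1, top Z: go to s3, push XZ → (s3, 010101101101, XZ)
  read 0, top X: go to s1, push ε → (s1, 10101101101, Z)
  read 1, top Z: go to s3, push XZ → (s3, 0101101101, XZ)
  read 0, top X: go to s1, push ε → (s1, 101101101, Z)
  read 1, top Z: go to s3, push XZ → (s3, 01101101, XZ)
  read 0, top X: go to s1, push ε → (s1, 1101101, Z)
  read 1, top Z: go to s3, push XZ → (s3, 101101, XZ)
  read 1, top X: go to s0, push B → (s0, 01101, BZ)
  read 0, top B: go to s1, push ε → (s1, 1101, Z)
  read 1, top Z: go to s3, push XZ → (s3, 101, XZ)
  read 1, top X: go to s0, push B → (s0, 01, BZ)
  read 0, top B: go to s1, push ε → (s1, 1, Z)
  read 1, top Z: go to s3, push XZ → (s3, ε, XZ)
All input consumed; M is in state s3.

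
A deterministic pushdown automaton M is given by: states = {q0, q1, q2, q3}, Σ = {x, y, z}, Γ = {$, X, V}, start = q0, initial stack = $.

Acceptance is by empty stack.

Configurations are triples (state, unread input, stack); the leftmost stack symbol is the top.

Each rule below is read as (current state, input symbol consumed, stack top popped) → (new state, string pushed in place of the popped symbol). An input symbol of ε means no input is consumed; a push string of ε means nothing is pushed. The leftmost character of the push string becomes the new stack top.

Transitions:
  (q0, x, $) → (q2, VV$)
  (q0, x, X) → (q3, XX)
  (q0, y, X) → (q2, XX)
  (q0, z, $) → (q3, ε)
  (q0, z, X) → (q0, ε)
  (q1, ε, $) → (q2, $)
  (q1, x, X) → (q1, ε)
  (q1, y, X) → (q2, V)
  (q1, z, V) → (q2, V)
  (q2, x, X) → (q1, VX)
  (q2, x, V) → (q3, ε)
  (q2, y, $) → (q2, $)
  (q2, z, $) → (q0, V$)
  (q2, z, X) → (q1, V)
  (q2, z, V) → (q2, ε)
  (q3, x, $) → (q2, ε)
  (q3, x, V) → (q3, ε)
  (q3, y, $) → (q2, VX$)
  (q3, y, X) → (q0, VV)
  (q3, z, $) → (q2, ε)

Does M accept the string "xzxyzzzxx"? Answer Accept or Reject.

(q0, xzxyzzzxx, $) ⊢ (q2, zxyzzzxx, VV$) ⊢ (q2, xyzzzxx, V$) ⊢ (q3, yzzzxx, $) ⊢ (q2, zzzxx, VX$) ⊢ (q2, zzxx, X$) ⊢ (q1, zxx, V$) ⊢ (q2, xx, V$) ⊢ (q3, x, $) ⊢ (q2, ε, ε)
All input consumed and the stack is empty.

Accept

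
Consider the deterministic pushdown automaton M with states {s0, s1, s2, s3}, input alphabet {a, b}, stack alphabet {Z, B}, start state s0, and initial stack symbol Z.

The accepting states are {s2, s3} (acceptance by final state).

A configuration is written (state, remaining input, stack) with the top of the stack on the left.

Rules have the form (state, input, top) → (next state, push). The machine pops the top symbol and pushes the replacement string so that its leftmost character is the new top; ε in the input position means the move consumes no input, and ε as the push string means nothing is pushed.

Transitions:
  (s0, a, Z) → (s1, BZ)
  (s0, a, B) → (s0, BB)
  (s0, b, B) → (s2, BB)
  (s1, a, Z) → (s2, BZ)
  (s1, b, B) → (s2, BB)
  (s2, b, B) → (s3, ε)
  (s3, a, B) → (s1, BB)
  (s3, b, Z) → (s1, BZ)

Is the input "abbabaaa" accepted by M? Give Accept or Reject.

(s0, abbabaaa, Z)
  read a, top Z: go to s1, push BZ → (s1, bbabaaa, BZ)
  read b, top B: go to s2, push BB → (s2, babaaa, BBZ)
  read b, top B: go to s3, push ε → (s3, abaaa, BZ)
  read a, top B: go to s1, push BB → (s1, baaa, BBZ)
  read b, top B: go to s2, push BB → (s2, aaa, BBBZ)
No transition applies at (s2, aaa, BBBZ); input not fully consumed.

Reject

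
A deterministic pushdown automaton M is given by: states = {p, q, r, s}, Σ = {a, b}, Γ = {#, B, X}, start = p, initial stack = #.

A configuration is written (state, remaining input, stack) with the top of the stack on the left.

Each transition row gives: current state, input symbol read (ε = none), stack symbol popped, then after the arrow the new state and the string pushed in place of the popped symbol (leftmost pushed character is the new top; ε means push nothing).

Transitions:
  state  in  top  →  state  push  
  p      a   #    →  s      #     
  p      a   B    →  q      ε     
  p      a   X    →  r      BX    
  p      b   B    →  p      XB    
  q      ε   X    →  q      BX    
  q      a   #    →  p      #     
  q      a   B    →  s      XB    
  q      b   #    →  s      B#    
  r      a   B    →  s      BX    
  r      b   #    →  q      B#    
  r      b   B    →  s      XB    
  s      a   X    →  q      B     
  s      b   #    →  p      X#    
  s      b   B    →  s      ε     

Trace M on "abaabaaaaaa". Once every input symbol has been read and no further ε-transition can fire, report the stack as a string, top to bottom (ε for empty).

(p, abaabaaaaaa, #) ⊢ (s, baabaaaaaa, #) ⊢ (p, aabaaaaaa, X#) ⊢ (r, abaaaaaa, BX#) ⊢ (s, baaaaaa, BXX#) ⊢ (s, aaaaaa, XX#) ⊢ (q, aaaaa, BX#) ⊢ (s, aaaa, XBX#) ⊢ (q, aaa, BBX#) ⊢ (s, aa, XBBX#) ⊢ (q, a, BBBX#) ⊢ (s, ε, XBBBX#)
All input consumed in state s with stack XBBBX#.

XBBBX#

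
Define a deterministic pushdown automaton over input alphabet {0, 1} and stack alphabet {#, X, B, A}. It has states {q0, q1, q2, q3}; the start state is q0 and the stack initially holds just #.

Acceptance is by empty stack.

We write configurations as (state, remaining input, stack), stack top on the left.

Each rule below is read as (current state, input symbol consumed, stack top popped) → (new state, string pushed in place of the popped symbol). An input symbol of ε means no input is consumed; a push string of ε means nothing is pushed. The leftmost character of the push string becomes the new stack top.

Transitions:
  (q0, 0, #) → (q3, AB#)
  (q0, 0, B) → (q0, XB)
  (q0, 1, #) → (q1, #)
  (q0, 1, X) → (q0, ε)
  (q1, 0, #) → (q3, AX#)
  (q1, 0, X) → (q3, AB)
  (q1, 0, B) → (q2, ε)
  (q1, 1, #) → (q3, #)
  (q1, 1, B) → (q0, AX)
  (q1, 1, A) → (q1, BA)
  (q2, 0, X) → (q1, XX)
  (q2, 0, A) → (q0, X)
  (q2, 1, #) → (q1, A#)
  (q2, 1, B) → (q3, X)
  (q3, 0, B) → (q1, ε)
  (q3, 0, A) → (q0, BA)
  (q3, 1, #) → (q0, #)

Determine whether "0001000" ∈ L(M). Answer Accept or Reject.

(q0, 0001000, #)
  read 0, top #: go to q3, push AB# → (q3, 001000, AB#)
  read 0, top A: go to q0, push BA → (q0, 01000, BAB#)
  read 0, top B: go to q0, push XB → (q0, 1000, XBAB#)
  read 1, top X: go to q0, push ε → (q0, 000, BAB#)
  read 0, top B: go to q0, push XB → (q0, 00, XBAB#)
No transition applies at (q0, 00, XBAB#); input not fully consumed.

Reject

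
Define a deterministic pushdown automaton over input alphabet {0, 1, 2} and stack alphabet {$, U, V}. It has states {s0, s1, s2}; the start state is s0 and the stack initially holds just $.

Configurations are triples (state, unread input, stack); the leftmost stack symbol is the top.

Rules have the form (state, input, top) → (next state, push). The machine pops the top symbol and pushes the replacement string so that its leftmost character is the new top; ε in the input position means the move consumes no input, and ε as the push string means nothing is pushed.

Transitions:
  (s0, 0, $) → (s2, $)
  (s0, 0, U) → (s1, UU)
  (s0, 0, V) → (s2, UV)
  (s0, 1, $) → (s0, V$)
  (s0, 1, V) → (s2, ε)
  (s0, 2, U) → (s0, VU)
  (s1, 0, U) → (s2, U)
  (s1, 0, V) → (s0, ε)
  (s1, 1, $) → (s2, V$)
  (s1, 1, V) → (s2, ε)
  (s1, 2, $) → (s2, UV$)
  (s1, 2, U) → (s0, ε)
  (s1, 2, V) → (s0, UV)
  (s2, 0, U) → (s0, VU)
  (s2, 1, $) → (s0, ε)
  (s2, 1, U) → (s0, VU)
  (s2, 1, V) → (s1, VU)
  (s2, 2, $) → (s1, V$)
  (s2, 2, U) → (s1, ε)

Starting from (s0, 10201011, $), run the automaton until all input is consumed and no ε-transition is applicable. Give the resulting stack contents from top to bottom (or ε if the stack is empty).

UV$

(s0, 10201011, $) ⊢ (s0, 0201011, V$) ⊢ (s2, 201011, UV$) ⊢ (s1, 01011, V$) ⊢ (s0, 1011, $) ⊢ (s0, 011, V$) ⊢ (s2, 11, UV$) ⊢ (s0, 1, VUV$) ⊢ (s2, ε, UV$)
All input consumed in state s2 with stack UV$.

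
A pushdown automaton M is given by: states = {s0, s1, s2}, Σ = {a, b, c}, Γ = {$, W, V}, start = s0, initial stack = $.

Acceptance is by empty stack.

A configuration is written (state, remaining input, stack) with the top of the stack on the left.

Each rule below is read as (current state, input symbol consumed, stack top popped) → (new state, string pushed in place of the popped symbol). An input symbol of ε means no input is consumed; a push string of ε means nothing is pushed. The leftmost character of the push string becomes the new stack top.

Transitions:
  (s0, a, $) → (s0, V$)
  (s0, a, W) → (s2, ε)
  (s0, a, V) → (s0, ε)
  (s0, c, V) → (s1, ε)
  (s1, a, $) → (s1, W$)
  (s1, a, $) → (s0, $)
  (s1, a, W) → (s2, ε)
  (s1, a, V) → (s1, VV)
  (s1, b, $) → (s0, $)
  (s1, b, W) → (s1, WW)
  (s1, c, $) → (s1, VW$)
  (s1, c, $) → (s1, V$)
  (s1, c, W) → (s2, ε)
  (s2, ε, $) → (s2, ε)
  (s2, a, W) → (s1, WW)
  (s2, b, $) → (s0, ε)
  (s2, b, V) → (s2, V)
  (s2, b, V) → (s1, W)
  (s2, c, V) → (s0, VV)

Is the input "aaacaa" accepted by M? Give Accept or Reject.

Accept

One accepting computation: (s0, aaacaa, $) ⊢ (s0, aacaa, V$) ⊢ (s0, acaa, $) ⊢ (s0, caa, V$) ⊢ (s1, aa, $) ⊢ (s1, a, W$) ⊢ (s2, ε, $) ⊢ (s2, ε, ε)
All input consumed and the stack is empty.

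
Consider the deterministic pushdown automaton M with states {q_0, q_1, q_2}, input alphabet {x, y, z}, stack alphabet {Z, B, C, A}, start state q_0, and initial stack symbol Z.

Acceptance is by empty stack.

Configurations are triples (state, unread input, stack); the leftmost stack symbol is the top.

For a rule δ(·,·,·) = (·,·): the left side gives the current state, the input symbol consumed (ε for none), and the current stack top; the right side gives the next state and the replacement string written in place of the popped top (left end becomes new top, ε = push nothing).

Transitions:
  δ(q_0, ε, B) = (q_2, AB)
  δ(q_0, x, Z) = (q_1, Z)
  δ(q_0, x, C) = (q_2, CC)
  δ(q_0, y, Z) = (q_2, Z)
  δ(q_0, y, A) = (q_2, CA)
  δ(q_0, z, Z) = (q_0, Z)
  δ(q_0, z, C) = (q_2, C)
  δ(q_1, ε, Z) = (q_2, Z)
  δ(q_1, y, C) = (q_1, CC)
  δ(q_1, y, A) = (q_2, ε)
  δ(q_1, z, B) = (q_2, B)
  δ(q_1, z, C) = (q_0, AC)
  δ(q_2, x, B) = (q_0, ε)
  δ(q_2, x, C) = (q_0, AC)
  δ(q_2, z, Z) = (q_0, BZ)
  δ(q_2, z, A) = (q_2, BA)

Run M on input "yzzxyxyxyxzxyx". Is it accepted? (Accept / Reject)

(q_0, yzzxyxyxyxzxyx, Z) ⊢ (q_2, zzxyxyxyxzxyx, Z) ⊢ (q_0, zxyxyxyxzxyx, BZ) ⊢ (q_2, zxyxyxyxzxyx, ABZ) ⊢ (q_2, xyxyxyxzxyx, BABZ) ⊢ (q_0, yxyxyxzxyx, ABZ) ⊢ (q_2, xyxyxzxyx, CABZ) ⊢ (q_0, yxyxzxyx, ACABZ) ⊢ (q_2, xyxzxyx, CACABZ) ⊢ (q_0, yxzxyx, ACACABZ) ⊢ (q_2, xzxyx, CACACABZ) ⊢ (q_0, zxyx, ACACACABZ)
No transition applies at (q_0, zxyx, ACACACABZ); input not fully consumed.

Reject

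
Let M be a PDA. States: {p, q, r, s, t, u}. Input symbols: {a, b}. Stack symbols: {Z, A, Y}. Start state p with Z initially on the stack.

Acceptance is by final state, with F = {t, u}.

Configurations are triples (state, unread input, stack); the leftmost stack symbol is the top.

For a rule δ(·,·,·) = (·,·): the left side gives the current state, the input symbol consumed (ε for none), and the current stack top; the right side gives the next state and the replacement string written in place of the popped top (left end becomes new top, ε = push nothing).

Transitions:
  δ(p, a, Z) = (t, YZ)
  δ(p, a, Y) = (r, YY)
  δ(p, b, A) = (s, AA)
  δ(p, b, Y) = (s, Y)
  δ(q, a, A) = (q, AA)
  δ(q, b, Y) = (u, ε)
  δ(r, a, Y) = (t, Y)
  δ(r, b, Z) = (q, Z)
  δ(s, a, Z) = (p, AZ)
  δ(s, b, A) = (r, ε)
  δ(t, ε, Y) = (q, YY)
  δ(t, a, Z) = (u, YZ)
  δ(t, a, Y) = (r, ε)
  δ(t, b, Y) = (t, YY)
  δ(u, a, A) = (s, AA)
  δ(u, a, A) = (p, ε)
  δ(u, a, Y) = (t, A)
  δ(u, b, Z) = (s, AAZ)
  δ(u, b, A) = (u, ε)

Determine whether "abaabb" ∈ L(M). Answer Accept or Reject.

Accept

One accepting computation: (p, abaabb, Z) ⊢ (t, baabb, YZ) ⊢ (t, aabb, YYZ) ⊢ (r, abb, YZ) ⊢ (t, bb, YZ) ⊢ (t, b, YYZ) ⊢ (t, ε, YYYZ)
All input consumed and state t ∈ F.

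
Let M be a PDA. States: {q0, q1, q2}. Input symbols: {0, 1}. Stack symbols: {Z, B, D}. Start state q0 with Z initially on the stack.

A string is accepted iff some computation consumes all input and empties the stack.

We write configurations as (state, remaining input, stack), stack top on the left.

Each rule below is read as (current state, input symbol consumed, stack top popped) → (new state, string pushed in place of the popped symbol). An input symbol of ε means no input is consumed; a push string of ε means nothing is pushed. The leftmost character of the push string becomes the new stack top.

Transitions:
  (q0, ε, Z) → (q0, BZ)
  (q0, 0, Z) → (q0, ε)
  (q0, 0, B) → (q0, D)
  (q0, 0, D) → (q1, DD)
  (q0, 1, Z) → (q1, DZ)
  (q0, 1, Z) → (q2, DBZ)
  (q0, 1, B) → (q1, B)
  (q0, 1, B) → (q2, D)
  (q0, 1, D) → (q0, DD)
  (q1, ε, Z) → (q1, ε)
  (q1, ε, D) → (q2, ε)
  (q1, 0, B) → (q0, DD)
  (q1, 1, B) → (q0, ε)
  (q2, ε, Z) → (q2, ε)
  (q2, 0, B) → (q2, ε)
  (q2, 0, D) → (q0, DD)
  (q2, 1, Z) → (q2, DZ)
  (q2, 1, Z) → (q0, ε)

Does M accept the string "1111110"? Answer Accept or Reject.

One accepting computation: (q0, 1111110, Z) ⊢ (q0, 1111110, BZ) ⊢ (q1, 111110, BZ) ⊢ (q0, 11110, Z) ⊢ (q0, 11110, BZ) ⊢ (q1, 1110, BZ) ⊢ (q0, 110, Z) ⊢ (q0, 110, BZ) ⊢ (q1, 10, BZ) ⊢ (q0, 0, Z) ⊢ (q0, ε, ε)
All input consumed and the stack is empty.

Accept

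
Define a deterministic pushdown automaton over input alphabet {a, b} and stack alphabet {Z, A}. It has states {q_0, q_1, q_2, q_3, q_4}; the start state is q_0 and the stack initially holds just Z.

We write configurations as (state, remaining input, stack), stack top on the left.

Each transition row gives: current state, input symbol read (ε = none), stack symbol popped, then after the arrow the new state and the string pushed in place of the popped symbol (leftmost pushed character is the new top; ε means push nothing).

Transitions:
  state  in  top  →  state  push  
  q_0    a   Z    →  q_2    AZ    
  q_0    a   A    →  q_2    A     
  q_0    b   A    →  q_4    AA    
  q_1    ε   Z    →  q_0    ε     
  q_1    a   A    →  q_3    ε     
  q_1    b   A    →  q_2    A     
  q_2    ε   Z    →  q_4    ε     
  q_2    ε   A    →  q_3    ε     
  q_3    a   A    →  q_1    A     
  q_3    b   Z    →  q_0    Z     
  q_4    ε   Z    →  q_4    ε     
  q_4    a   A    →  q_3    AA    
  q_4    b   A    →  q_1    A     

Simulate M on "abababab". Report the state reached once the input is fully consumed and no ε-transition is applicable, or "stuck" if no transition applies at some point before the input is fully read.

(q_0, abababab, Z) ⊢ (q_2, bababab, AZ) ⊢ (q_3, bababab, Z) ⊢ (q_0, ababab, Z) ⊢ (q_2, babab, AZ) ⊢ (q_3, babab, Z) ⊢ (q_0, abab, Z) ⊢ (q_2, bab, AZ) ⊢ (q_3, bab, Z) ⊢ (q_0, ab, Z) ⊢ (q_2, b, AZ) ⊢ (q_3, b, Z) ⊢ (q_0, ε, Z)
All input consumed; M is in state q_0.

q_0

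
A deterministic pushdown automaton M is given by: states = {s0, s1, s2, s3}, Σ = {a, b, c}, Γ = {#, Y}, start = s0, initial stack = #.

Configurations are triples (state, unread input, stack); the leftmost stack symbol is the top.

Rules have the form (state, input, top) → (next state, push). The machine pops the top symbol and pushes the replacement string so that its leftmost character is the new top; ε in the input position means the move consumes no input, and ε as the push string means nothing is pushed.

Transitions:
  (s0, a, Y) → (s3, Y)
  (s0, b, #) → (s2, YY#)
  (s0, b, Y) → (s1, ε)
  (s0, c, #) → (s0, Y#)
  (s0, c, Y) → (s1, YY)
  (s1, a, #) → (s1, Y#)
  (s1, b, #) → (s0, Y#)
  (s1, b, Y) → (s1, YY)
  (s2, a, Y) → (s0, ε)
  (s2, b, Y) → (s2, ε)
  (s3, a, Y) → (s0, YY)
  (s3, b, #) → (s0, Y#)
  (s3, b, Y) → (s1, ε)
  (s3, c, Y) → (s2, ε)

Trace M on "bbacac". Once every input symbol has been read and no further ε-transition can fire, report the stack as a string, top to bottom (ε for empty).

#

(s0, bbacac, #)
  read b, top #: go to s2, push YY# → (s2, bacac, YY#)
  read b, top Y: go to s2, push ε → (s2, acac, Y#)
  read a, top Y: go to s0, push ε → (s0, cac, #)
  read c, top #: go to s0, push Y# → (s0, ac, Y#)
  read a, top Y: go to s3, push Y → (s3, c, Y#)
  read c, top Y: go to s2, push ε → (s2, ε, #)
All input consumed in state s2 with stack #.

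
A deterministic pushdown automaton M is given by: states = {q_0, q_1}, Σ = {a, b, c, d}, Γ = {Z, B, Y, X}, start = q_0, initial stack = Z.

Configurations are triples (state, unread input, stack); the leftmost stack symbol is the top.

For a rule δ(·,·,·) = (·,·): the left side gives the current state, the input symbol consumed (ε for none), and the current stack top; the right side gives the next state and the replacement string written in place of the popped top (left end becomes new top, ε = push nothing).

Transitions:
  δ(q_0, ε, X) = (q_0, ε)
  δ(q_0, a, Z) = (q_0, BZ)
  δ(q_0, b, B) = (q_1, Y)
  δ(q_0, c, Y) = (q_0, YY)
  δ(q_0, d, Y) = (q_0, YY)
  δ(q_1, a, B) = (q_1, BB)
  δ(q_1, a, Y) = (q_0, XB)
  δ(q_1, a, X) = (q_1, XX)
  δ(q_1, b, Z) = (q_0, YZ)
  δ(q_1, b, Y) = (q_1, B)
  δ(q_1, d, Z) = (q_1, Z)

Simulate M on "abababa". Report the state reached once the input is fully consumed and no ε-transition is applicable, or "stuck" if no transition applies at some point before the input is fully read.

(q_0, abababa, Z) ⊢ (q_0, bababa, BZ) ⊢ (q_1, ababa, YZ) ⊢ (q_0, baba, XBZ) ⊢ (q_0, baba, BZ) ⊢ (q_1, aba, YZ) ⊢ (q_0, ba, XBZ) ⊢ (q_0, ba, BZ) ⊢ (q_1, a, YZ) ⊢ (q_0, ε, XBZ) ⊢ (q_0, ε, BZ)
All input consumed; M is in state q_0.

q_0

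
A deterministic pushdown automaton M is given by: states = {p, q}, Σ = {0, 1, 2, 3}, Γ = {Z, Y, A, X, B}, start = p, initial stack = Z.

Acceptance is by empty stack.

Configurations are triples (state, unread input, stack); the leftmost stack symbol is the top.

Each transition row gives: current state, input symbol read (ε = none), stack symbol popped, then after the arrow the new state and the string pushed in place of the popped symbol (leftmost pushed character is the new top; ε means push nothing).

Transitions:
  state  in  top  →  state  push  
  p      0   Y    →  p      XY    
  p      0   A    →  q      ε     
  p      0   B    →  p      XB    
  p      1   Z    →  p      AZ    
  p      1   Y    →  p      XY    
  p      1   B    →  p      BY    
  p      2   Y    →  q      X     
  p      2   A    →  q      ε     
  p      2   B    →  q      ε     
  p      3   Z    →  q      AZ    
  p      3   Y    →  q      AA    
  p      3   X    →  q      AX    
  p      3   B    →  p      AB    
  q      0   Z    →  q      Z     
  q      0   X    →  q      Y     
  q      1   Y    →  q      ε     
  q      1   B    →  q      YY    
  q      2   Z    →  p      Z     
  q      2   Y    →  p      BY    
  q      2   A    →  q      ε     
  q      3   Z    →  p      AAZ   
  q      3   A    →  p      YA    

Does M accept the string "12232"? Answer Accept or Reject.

(p, 12232, Z)
  read 1, top Z: go to p, push AZ → (p, 2232, AZ)
  read 2, top A: go to q, push ε → (q, 232, Z)
  read 2, top Z: go to p, push Z → (p, 32, Z)
  read 3, top Z: go to q, push AZ → (q, 2, AZ)
  read 2, top A: go to q, push ε → (q, ε, Z)
All input consumed; stack is Z, not empty, and no further ε-move applies.

Reject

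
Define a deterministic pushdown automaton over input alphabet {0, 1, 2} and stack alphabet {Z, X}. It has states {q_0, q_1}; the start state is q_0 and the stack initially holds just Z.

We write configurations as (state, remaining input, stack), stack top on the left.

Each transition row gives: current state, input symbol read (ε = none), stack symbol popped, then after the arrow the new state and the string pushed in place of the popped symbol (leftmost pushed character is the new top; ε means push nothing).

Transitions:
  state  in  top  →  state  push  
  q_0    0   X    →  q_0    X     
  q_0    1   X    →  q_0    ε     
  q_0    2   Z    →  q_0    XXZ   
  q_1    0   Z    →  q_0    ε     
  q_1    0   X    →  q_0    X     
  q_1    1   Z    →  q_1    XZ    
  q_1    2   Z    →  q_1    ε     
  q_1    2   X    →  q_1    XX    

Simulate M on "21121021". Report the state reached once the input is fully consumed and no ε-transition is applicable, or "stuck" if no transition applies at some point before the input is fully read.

stuck

(q_0, 21121021, Z)
  read 2, top Z: go to q_0, push XXZ → (q_0, 1121021, XXZ)
  read 1, top X: go to q_0, push ε → (q_0, 121021, XZ)
  read 1, top X: go to q_0, push ε → (q_0, 21021, Z)
  read 2, top Z: go to q_0, push XXZ → (q_0, 1021, XXZ)
  read 1, top X: go to q_0, push ε → (q_0, 021, XZ)
  read 0, top X: go to q_0, push X → (q_0, 21, XZ)
No transition for (q_0, 2, top X); M blocks with input 21 remaining.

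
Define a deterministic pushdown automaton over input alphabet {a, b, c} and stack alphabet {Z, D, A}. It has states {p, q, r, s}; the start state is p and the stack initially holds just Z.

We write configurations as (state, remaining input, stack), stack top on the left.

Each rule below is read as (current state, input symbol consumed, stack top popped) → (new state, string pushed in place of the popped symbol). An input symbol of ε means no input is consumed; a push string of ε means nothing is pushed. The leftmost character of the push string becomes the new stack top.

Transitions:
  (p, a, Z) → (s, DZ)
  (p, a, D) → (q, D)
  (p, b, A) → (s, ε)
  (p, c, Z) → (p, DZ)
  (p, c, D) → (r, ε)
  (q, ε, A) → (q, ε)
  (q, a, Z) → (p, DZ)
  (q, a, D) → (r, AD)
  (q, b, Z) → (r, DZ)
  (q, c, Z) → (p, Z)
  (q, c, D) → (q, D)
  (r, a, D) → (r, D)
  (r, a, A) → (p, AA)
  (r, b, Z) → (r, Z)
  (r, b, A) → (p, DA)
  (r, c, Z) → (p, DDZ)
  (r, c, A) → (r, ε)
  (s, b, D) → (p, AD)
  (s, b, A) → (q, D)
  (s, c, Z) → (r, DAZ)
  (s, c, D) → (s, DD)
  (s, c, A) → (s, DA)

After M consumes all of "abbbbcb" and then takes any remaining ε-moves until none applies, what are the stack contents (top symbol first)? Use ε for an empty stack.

(p, abbbbcb, Z)
  read a, top Z: go to s, push DZ → (s, bbbbcb, DZ)
  read b, top D: go to p, push AD → (p, bbbcb, ADZ)
  read b, top A: go to s, push ε → (s, bbcb, DZ)
  read b, top D: go to p, push AD → (p, bcb, ADZ)
  read b, top A: go to s, push ε → (s, cb, DZ)
  read c, top D: go to s, push DD → (s, b, DDZ)
  read b, top D: go to p, push AD → (p, ε, ADDZ)
All input consumed in state p with stack ADDZ.

ADDZ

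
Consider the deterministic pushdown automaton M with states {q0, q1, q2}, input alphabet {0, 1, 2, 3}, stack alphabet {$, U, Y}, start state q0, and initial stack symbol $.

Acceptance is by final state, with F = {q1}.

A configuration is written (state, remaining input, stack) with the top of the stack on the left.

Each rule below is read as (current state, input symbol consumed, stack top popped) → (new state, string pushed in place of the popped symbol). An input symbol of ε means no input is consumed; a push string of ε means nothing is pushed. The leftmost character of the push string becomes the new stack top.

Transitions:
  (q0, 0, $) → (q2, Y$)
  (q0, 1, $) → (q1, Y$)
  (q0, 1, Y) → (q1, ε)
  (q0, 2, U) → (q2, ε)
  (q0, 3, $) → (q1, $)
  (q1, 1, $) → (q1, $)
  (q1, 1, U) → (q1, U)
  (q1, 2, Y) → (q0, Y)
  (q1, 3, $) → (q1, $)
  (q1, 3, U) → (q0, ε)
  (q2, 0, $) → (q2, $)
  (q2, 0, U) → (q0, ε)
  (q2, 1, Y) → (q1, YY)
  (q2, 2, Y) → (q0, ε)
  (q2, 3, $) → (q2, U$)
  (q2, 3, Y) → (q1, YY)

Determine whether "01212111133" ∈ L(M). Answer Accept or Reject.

Accept

(q0, 01212111133, $) ⊢ (q2, 1212111133, Y$) ⊢ (q1, 212111133, YY$) ⊢ (q0, 12111133, YY$) ⊢ (q1, 2111133, Y$) ⊢ (q0, 111133, Y$) ⊢ (q1, 11133, $) ⊢ (q1, 1133, $) ⊢ (q1, 133, $) ⊢ (q1, 33, $) ⊢ (q1, 3, $) ⊢ (q1, ε, $)
All input consumed; state q1 ∈ F.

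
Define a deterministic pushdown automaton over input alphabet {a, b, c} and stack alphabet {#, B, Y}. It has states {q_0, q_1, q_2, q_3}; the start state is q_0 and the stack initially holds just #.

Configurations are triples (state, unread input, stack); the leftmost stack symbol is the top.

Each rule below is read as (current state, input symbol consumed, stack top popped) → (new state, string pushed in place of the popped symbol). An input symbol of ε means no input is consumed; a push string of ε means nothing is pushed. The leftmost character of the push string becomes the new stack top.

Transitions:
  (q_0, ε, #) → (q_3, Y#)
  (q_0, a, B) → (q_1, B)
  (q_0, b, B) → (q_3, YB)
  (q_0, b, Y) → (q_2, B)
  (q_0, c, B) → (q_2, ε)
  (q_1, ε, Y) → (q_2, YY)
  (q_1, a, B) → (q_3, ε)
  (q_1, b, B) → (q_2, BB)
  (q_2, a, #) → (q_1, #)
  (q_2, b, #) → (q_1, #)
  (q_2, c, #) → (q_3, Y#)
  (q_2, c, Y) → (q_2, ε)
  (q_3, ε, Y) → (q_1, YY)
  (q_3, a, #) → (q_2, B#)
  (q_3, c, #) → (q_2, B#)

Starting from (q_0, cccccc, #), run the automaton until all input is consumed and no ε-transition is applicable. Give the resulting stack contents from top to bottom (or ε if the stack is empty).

(q_0, cccccc, #)
  ε-move, top #: go to q_3, push Y# → (q_3, cccccc, Y#)
  ε-move, top Y: go to q_1, push YY → (q_1, cccccc, YY#)
  ε-move, top Y: go to q_2, push YY → (q_2, cccccc, YYY#)
  read c, top Y: go to q_2, push ε → (q_2, ccccc, YY#)
  read c, top Y: go to q_2, push ε → (q_2, cccc, Y#)
  read c, top Y: go to q_2, push ε → (q_2, ccc, #)
  read c, top #: go to q_3, push Y# → (q_3, cc, Y#)
  ε-move, top Y: go to q_1, push YY → (q_1, cc, YY#)
  ε-move, top Y: go to q_2, push YY → (q_2, cc, YYY#)
  read c, top Y: go to q_2, push ε → (q_2, c, YY#)
  read c, top Y: go to q_2, push ε → (q_2, ε, Y#)
All input consumed in state q_2 with stack Y#.

Y#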